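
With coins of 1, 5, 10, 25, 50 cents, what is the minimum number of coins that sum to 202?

Use the largest denomination that fits, subtract, and repeat.
202 = 4×50 + 2×1
Total coins = 4 + 2 = 6

6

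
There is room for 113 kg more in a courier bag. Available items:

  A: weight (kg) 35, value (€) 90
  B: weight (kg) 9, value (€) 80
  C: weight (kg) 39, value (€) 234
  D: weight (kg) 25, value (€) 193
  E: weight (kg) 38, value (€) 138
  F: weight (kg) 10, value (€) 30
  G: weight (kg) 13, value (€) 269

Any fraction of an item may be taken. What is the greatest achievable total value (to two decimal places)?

874.05

Ratios (sorted): G 20.69, B 8.89, D 7.72, C 6.00, E 3.63, F 3.00, A 2.57
take G (13 @ 269); take B (9 @ 80); take D (25 @ 193); take C (39 @ 234); take 27/38 of E → 98.05. Capacity used 113/113.
Total value = 874.05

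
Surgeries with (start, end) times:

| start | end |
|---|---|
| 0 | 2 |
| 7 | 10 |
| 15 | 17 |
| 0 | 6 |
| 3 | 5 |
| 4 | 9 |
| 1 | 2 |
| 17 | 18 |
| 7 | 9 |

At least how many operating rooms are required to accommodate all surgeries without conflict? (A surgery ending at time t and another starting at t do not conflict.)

3

The answer is the maximum number of intervals overlapping at any instant.
starts: [0, 0, 1, 3, 4, 7, 7, 15, 17]
ends:   [2, 2, 5, 6, 9, 9, 10, 17, 18]
s0→1 s0→2 s1→3  — peak 3.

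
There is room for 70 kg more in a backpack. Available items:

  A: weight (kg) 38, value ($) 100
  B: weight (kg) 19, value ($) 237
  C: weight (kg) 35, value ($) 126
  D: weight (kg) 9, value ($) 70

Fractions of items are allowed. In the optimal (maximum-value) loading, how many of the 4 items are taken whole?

Sort by value per unit weight and fill in that order.
Order: B (237/19=12.47) > D (70/9=7.78) > C (126/35=3.60) > A (100/38=2.63)
Fill: take B (19 @ 237) → take D (9 @ 70) → take C (35 @ 126) → take 7/38 of A → 18.42; 70/70 used.
3 item(s) taken whole; one partial (take 7/38 of A).

3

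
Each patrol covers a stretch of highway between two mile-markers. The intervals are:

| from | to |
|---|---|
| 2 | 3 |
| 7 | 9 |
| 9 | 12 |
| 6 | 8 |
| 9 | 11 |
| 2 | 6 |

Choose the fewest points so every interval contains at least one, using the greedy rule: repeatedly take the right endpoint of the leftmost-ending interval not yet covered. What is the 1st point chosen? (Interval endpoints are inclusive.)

3

Sorted: [2,3] [2,6] [6,8] [7,9] [9,11] [9,12]
{[2,3],[2,6]} hit by 3; {[6,8],[7,9]} hit by 8; {[9,11],[9,12]} hit by 11.
Points: 3, 8, 11 (3 total).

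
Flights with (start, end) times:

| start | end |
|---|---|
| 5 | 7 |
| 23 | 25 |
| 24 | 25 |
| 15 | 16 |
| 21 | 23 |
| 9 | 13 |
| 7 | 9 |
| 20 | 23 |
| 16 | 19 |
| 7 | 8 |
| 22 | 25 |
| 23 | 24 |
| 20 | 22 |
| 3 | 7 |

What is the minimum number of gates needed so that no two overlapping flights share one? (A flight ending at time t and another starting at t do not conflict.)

3

The answer is the maximum number of intervals overlapping at any instant.
Events (time:±→running): 3:+→1 5:+→2 7:-→1 7:-→0 7:+→1 7:+→2 8:-→1 9:-→0 9:+→1 13:-→0 15:+→1 16:-→0 16:+→1 19:-→0 20:+→1 20:+→2 21:+→3 … peak 3.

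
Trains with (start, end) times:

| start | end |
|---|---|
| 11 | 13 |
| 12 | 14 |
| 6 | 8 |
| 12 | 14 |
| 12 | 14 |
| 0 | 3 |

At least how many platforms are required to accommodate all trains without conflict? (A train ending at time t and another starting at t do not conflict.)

4

Count concurrent intervals with a sweep; the peak is the room count.
starts: [0, 6, 11, 12, 12, 12]
ends:   [3, 8, 13, 14, 14, 14]
s0→1 e3→0 s6→1 e8→0 s11→1 s12→2 s12→3 s12→4  — peak 4.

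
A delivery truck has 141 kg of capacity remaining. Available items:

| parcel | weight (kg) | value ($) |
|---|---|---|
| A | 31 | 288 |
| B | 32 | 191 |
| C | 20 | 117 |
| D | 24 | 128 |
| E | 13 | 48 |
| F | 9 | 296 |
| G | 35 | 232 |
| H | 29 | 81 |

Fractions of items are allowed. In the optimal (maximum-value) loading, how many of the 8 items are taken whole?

Ratios (sorted): F 32.89, A 9.29, G 6.63, B 5.97, C 5.85, D 5.33, E 3.69, H 2.79
take F (9 @ 296); take A (31 @ 288); take G (35 @ 232); take B (32 @ 191); take C (20 @ 117); take 14/24 of D → 74.67. Capacity used 141/141.
5 item(s) taken whole; one partial (take 14/24 of D).

5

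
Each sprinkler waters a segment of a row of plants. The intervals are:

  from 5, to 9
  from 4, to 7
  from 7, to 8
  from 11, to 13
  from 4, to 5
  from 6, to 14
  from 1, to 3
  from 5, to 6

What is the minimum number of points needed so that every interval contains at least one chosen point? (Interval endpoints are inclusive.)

By right end: [1,3]  [4,5]  [5,6]  [4,7]  [7,8]  [5,9]  [11,13]  [6,14]
[1,3] uncovered → point at 3; [4,5] uncovered → point at 5; [7,8] uncovered → point at 8; [11,13] uncovered → point at 13.
Points: 3, 5, 8, 13 (4 total).

4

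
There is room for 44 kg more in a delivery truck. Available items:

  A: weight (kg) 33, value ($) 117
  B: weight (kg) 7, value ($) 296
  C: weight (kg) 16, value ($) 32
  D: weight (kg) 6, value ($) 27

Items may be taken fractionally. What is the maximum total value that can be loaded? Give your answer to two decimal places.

432.91

Sort by value per unit weight and fill in that order.
Ratios (sorted): B 42.29, D 4.50, A 3.55, C 2.00
take B (7 @ 296); take D (6 @ 27); take 31/33 of A → 109.91. Capacity used 44/44.
Total value = 432.91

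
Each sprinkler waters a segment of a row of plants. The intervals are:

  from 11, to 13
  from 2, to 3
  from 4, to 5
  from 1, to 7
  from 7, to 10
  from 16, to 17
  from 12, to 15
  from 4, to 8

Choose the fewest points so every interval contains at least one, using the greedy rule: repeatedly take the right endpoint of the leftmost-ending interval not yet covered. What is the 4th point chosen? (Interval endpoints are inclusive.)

13

By right end: [2,3]  [4,5]  [1,7]  [4,8]  [7,10]  [11,13]  [12,15]  [16,17]
[2,3] uncovered → point at 3; [4,5] uncovered → point at 5; [7,10] uncovered → point at 10; [11,13] uncovered → point at 13; [16,17] uncovered → point at 17.
Points: 3, 5, 10, 13, 17 (5 total).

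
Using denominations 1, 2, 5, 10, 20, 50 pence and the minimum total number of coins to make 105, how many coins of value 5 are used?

1

Use the largest denomination that fits, subtract, and repeat.
105 − 2×50→5 − 1×5→0
Count of 5: 1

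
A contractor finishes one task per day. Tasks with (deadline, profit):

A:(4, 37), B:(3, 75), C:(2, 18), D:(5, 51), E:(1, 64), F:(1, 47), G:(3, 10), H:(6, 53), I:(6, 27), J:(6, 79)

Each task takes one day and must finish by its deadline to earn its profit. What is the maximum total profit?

Take jobs in profit order; each goes to the latest open slot no later than its deadline.
Profit order: J=79 B=75 E=64 H=53 D=51 F=47 A=37 I=27 C=18 G=10
Assign: J→slot 6, B→slot 3, E→slot 1, H→slot 5, D→slot 4, F skipped, A→slot 2, I skipped, C skipped, G skipped.
Slots: [1:E] [2:A] [3:B] [4:D] [5:H] [6:J]
Profit = 64 + 37 + 75 + 51 + 53 + 79 = 359

359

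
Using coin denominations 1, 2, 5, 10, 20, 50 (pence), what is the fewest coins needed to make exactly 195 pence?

6

Use the largest denomination that fits, subtract, and repeat.
195 = 3×50 + 2×20 + 1×5
Total coins = 3 + 2 + 1 = 6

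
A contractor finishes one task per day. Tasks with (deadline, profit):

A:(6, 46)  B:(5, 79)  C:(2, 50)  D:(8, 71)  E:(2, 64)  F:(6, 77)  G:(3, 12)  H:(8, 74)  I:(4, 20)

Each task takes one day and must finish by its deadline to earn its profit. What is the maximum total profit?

481

By profit: B(d5,79), F(d6,77), H(d8,74), D(d8,71), E(d2,64), C(d2,50), A(d6,46), I(d4,20), G(d3,12)
B→slot 5; F→slot 6; H→slot 8; D→slot 7; E→slot 2; C→slot 1; A→slot 4; I→slot 3; G skipped.
Profit = 50 + 64 + 20 + 46 + 79 + 77 + 71 + 74 = 481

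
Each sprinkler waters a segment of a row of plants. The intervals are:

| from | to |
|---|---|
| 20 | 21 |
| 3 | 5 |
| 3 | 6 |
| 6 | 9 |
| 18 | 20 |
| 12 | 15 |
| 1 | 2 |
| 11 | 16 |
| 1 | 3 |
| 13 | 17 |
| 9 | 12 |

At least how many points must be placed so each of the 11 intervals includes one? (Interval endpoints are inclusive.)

5

Sort by right endpoint; whenever an interval is uncovered, place a point at its right end.
By right end: [1,2]  [1,3]  [3,5]  [3,6]  [6,9]  [9,12]  [12,15]  [11,16]  [13,17]  [18,20]  [20,21]
[1,2] uncovered → point at 2; [3,5] uncovered → point at 5; [6,9] uncovered → point at 9; [12,15] uncovered → point at 15; [18,20] uncovered → point at 20.
Points: 2, 5, 9, 15, 20 (5 total).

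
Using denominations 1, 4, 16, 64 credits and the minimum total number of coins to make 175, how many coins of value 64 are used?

2

175 = 2×64 + 2×16 + 3×4 + 3×1
Count of 64: 2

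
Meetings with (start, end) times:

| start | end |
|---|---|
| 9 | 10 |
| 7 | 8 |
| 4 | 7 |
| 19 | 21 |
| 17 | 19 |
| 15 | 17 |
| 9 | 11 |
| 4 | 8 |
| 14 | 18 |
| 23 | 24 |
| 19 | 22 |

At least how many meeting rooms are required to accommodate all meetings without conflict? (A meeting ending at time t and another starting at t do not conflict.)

2

The answer is the maximum number of intervals overlapping at any instant.
Events (time:±→running): 4:+→1 4:+→2 … peak 2.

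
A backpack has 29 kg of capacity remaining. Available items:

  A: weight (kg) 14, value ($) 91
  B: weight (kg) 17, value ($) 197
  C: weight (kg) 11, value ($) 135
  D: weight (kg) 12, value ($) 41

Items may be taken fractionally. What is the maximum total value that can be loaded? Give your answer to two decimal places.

Greedy by value/weight ratio, highest first.
Ratios (sorted): C 12.27, B 11.59, A 6.50, D 3.42
take C (11 @ 135); take B (17 @ 197); take 1/14 of A → 6.50. Capacity used 29/29.
Total value = 338.50

338.50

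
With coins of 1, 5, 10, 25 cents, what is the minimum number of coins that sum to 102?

6

102 − 4×25→2 − 2×1→0
Total coins = 4 + 2 = 6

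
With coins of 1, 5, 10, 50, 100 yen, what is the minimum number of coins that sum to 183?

Use the largest denomination that fits, subtract, and repeat.
183 = 1×100 + 1×50 + 3×10 + 3×1
Total coins = 1 + 1 + 3 + 3 = 8

8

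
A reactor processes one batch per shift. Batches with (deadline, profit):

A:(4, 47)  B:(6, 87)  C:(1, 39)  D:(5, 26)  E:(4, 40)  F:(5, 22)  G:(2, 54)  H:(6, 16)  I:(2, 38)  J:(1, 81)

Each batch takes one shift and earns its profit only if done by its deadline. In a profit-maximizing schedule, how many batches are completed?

6

Sort by profit descending; place each in the latest free slot ≤ its deadline.
By profit: B(d6,87), J(d1,81), G(d2,54), A(d4,47), E(d4,40), C(d1,39), I(d2,38), D(d5,26), F(d5,22), H(d6,16)
B→slot 6; J→slot 1; G→slot 2; A→slot 4; E→slot 3; C skipped; I skipped; D→slot 5; F skipped; H skipped.
6 of 10 scheduled.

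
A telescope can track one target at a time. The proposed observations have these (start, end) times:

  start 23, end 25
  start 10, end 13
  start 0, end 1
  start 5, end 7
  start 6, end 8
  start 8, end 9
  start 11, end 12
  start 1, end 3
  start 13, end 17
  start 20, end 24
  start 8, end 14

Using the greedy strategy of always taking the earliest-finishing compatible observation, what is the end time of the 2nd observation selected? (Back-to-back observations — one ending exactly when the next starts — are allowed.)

Sort by end time and greedily take each interval whose start is ≥ the last chosen end.
Sorted by end: (0,1)  (1,3)  (5,7)  (6,8)  (8,9)  (11,12)  (10,13)  (8,14)  (13,17)  (20,24)  (23,25)
take (0,1); take (1,3); take (5,7); skip (6,8); take (8,9); take (11,12); skip (10,13); take (13,17); take (20,24).
Selected: (0,1) (1,3) (5,7) (8,9) (11,12) (13,17) (20,24)

3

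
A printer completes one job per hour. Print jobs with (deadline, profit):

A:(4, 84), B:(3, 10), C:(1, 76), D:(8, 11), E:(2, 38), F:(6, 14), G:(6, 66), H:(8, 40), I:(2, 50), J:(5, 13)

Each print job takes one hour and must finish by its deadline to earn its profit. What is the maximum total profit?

354

Profit order: A=84 C=76 G=66 I=50 H=40 E=38 F=14 J=13 D=11 B=10
Assign: A→slot 4, C→slot 1, G→slot 6, I→slot 2, H→slot 8, E skipped, F→slot 5, J→slot 3, D→slot 7, B skipped.
Slots: [1:C] [2:I] [3:J] [4:A] [5:F] [6:G] [7:D] [8:H]
Profit = 76 + 50 + 13 + 84 + 14 + 66 + 11 + 40 = 354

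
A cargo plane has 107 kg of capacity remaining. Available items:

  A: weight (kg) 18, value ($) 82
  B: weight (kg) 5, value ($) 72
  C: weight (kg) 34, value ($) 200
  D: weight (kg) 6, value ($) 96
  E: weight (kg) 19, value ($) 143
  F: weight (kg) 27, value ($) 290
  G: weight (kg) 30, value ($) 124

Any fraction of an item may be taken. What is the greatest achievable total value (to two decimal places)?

Order: D (96/6=16.00) > B (72/5=14.40) > F (290/27=10.74) > E (143/19=7.53) > C (200/34=5.88) > A (82/18=4.56) > G (124/30=4.13)
Fill: take D (6 @ 96) → take B (5 @ 72) → take F (27 @ 290) → take E (19 @ 143) → take C (34 @ 200) → take 16/18 of A → 72.89; 107/107 used.
Total value = 873.89

873.89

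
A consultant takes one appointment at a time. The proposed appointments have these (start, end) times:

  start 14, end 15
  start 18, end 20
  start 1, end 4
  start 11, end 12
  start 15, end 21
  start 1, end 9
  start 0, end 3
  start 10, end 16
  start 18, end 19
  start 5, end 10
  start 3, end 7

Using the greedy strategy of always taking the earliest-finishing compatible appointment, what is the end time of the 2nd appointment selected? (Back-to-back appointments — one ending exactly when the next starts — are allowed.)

7

By end time: (0,3), (1,4), (3,7), (1,9), (5,10), (11,12), (14,15), (10,16), (18,19), (18,20), (15,21).
Pick (0,3); next start ≥ 3 → (3,7); next start ≥ 7 → (11,12); next start ≥ 12 → (14,15); next start ≥ 15 → (18,19).
Selected: (0,3) (3,7) (11,12) (14,15) (18,19)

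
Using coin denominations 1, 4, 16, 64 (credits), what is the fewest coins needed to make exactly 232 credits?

Use the largest denomination that fits, subtract, and repeat.
232 = 3×64 + 2×16 + 2×4
Total coins = 3 + 2 + 2 = 7

7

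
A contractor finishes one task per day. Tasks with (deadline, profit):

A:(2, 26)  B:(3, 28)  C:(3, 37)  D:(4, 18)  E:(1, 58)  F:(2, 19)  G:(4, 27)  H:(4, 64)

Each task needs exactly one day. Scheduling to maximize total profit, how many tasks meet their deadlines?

4

Sort by profit descending; place each in the latest free slot ≤ its deadline.
By profit: H(d4,64), E(d1,58), C(d3,37), B(d3,28), G(d4,27), A(d2,26), F(d2,19), D(d4,18)
H→slot 4; E→slot 1; C→slot 3; B→slot 2; G skipped; A skipped; F skipped; D skipped.
4 of 8 scheduled.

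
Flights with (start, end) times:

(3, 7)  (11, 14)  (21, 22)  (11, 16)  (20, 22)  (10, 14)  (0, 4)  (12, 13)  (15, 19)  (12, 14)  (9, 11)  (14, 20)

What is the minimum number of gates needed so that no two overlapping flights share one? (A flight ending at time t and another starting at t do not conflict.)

Events (time:±→running): 0:+→1 3:+→2 4:-→1 7:-→0 9:+→1 10:+→2 11:-→1 11:+→2 11:+→3 12:+→4 12:+→5 … peak 5.

5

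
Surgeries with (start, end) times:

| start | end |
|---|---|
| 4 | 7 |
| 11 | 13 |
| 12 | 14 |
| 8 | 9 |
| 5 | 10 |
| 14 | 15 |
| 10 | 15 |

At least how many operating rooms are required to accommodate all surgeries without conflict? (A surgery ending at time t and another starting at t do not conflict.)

3

Count concurrent intervals with a sweep; the peak is the room count.
Events (time:±→running): 4:+→1 5:+→2 7:-→1 8:+→2 9:-→1 10:-→0 10:+→1 11:+→2 12:+→3 … peak 3.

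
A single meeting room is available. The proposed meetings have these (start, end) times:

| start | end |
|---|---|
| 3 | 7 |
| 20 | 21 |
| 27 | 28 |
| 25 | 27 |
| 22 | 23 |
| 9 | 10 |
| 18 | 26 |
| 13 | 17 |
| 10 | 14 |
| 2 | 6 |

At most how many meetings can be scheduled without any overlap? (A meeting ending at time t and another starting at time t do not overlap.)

7

Order by finish time; keep every interval that doesn't clash with the previous kept one.
Sorted by end: (2,6)  (3,7)  (9,10)  (10,14)  (13,17)  (20,21)  (22,23)  (18,26)  (25,27)  (27,28)
take (2,6); take (9,10); take (10,14); take (20,21); take (22,23); skip (18,26); take (25,27); take (27,28).
Selected 7 meetings.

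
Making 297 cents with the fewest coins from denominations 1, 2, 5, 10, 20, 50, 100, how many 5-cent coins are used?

1

Greedy: take as many of the largest coin as possible, then repeat with the remainder.
297 = 2×100 + 1×50 + 2×20 + 1×5 + 1×2
Count of 5: 1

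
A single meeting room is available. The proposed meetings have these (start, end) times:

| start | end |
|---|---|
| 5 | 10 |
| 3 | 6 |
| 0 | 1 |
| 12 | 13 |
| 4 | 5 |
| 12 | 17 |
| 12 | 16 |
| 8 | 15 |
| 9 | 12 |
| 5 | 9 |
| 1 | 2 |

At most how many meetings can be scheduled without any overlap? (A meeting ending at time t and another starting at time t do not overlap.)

6

Order by finish time; keep every interval that doesn't clash with the previous kept one.
Sorted by end: (0,1)  (1,2)  (4,5)  (3,6)  (5,9)  (5,10)  (9,12)  (12,13)  (8,15)  (12,16)  (12,17)
take (0,1); take (1,2); take (4,5); take (5,9); take (9,12); take (12,13); skip (8,15); skip (12,16); skip (12,17).
Selected 6 meetings.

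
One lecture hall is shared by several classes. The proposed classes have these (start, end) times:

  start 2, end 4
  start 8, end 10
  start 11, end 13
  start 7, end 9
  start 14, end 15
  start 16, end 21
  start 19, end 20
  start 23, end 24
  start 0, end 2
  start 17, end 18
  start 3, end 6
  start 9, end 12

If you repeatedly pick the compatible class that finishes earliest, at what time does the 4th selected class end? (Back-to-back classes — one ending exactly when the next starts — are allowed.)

Greedy by earliest finish: after sorting by end time, pick each interval compatible with the last pick.
By end time: (0,2), (2,4), (3,6), (7,9), (8,10), (9,12), (11,13), (14,15), (17,18), (19,20), (16,21), (23,24).
Pick (0,2); next start ≥ 2 → (2,4); next start ≥ 4 → (7,9); next start ≥ 9 → (9,12); next start ≥ 12 → (14,15); next start ≥ 15 → (17,18); next start ≥ 18 → (19,20); next start ≥ 20 → (23,24).
Selected: (0,2) (2,4) (7,9) (9,12) (14,15) (17,18) (19,20) (23,24)

12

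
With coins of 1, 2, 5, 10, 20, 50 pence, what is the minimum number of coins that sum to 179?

Use the largest denomination that fits, subtract, and repeat.
179 = 3×50 + 1×20 + 1×5 + 2×2
Total coins = 3 + 1 + 1 + 2 = 7

7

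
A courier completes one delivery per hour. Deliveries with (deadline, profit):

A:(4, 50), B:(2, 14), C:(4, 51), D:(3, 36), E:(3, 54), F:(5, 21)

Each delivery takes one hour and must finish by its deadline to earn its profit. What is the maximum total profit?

Sort by profit descending; place each in the latest free slot ≤ its deadline.
By profit: E(d3,54), C(d4,51), A(d4,50), D(d3,36), F(d5,21), B(d2,14)
E→slot 3; C→slot 4; A→slot 2; D→slot 1; F→slot 5; B skipped.
Profit = 36 + 50 + 54 + 51 + 21 = 212

212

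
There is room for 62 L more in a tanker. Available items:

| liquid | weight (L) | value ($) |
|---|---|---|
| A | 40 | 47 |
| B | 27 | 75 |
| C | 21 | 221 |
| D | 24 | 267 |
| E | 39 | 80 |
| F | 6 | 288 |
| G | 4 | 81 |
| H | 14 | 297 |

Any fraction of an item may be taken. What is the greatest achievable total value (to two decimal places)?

Greedy by value/weight ratio, highest first.
Ratios (sorted): F 48.00, H 21.21, G 20.25, D 11.12, C 10.52, B 2.78, E 2.05, A 1.18
take F (6 @ 288); take H (14 @ 297); take G (4 @ 81); take D (24 @ 267); take 14/21 of C → 147.33. Capacity used 62/62.
Total value = 1080.33

1080.33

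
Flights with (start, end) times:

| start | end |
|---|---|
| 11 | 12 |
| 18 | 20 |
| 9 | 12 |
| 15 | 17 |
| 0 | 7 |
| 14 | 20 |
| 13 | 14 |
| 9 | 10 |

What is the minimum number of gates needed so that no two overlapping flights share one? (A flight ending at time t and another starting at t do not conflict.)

Count concurrent intervals with a sweep; the peak is the room count.
Events (time:±→running): 0:+→1 7:-→0 9:+→1 9:+→2 … peak 2.

2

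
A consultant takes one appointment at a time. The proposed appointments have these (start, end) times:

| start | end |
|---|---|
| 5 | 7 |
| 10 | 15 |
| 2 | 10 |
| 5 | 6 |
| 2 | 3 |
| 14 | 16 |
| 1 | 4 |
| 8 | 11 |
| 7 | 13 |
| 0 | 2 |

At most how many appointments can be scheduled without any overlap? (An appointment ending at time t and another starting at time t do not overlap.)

By end time: (0,2), (2,3), (1,4), (5,6), (5,7), (2,10), (8,11), (7,13), (10,15), (14,16).
Pick (0,2); next start ≥ 2 → (2,3); next start ≥ 3 → (5,6); next start ≥ 6 → (8,11); next start ≥ 11 → (14,16).
Selected 5 appointments.

5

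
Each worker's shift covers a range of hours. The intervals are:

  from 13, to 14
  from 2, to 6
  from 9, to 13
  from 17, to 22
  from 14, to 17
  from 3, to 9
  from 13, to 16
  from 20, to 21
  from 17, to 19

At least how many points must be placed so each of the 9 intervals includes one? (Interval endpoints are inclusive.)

4

By right end: [2,6]  [3,9]  [9,13]  [13,14]  [13,16]  [14,17]  [17,19]  [20,21]  [17,22]
[2,6] uncovered → point at 6; [9,13] uncovered → point at 13; [14,17] uncovered → point at 17; [20,21] uncovered → point at 21.
Points: 6, 13, 17, 21 (4 total).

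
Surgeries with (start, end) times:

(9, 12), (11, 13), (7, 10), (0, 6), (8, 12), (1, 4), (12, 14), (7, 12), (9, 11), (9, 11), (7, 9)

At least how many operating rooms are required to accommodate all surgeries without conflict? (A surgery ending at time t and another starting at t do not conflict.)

6

Count concurrent intervals with a sweep; the peak is the room count.
Events (time:±→running): 0:+→1 1:+→2 4:-→1 6:-→0 7:+→1 7:+→2 7:+→3 8:+→4 9:-→3 9:+→4 9:+→5 9:+→6 … peak 6.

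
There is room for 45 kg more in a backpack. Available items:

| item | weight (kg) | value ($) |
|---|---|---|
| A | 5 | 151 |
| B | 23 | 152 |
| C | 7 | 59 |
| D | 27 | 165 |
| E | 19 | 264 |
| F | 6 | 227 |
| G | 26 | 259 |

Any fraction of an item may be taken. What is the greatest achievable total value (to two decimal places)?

Order: F (227/6=37.83) > A (151/5=30.20) > E (264/19=13.89) > G (259/26=9.96) > C (59/7=8.43) > B (152/23=6.61) > D (165/27=6.11)
Fill: take F (6 @ 227) → take A (5 @ 151) → take E (19 @ 264) → take 15/26 of G → 149.42; 45/45 used.
Total value = 791.42

791.42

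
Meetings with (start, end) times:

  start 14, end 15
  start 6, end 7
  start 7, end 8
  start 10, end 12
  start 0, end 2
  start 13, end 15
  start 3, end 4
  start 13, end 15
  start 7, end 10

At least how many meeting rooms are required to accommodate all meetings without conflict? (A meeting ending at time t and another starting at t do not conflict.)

The answer is the maximum number of intervals overlapping at any instant.
starts: [0, 3, 6, 7, 7, 10, 13, 13, 14]
ends:   [2, 4, 7, 8, 10, 12, 15, 15, 15]
s0→1 e2→0 s3→1 e4→0 s6→1 e7→0 s7→1 s7→2 e8→1 e10→0 s10→1 e12→0 s13→1 s13→2 s14→3  — peak 3.

3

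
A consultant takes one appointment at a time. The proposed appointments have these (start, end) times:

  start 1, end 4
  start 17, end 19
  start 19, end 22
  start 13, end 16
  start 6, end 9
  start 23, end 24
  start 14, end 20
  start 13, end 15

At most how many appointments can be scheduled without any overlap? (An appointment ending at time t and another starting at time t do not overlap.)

6

Sort by end time and greedily take each interval whose start is ≥ the last chosen end.
Sorted by end: (1,4)  (6,9)  (13,15)  (13,16)  (17,19)  (14,20)  (19,22)  (23,24)
take (1,4); take (6,9); take (13,15); skip (13,16); take (17,19); take (19,22); take (23,24).
Selected 6 appointments.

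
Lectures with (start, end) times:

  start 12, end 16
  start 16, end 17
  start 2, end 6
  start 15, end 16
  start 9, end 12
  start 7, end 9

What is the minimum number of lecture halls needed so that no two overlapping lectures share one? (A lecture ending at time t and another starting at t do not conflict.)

Count concurrent intervals with a sweep; the peak is the room count.
starts: [2, 7, 9, 12, 15, 16]
ends:   [6, 9, 12, 16, 16, 17]
s2→1 e6→0 s7→1 e9→0 s9→1 e12→0 s12→1 s15→2  — peak 2.

2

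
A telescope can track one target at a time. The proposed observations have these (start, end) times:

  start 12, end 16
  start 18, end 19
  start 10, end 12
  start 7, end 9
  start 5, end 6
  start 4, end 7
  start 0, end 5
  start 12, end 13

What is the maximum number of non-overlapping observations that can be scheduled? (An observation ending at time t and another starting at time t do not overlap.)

6

Greedy by earliest finish: after sorting by end time, pick each interval compatible with the last pick.
By end time: (0,5), (5,6), (4,7), (7,9), (10,12), (12,13), (12,16), (18,19).
Pick (0,5); next start ≥ 5 → (5,6); next start ≥ 6 → (7,9); next start ≥ 9 → (10,12); next start ≥ 12 → (12,13); next start ≥ 13 → (18,19).
Selected 6 observations.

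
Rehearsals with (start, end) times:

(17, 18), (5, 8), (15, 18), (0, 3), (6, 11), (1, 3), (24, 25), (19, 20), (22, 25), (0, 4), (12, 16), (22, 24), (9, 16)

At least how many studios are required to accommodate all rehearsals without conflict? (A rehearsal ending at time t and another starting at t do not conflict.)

3

Count concurrent intervals with a sweep; the peak is the room count.
Events (time:±→running): 0:+→1 0:+→2 1:+→3 … peak 3.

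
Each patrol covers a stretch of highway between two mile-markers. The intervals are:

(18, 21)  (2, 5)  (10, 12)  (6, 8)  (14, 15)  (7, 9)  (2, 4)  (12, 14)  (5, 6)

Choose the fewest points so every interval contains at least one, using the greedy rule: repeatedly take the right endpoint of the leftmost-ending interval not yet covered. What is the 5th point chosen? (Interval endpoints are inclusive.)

15

Sort by right endpoint; whenever an interval is uncovered, place a point at its right end.
Sorted: [2,4] [2,5] [5,6] [6,8] [7,9] [10,12] [12,14] [14,15] [18,21]
{[2,4],[2,5]} hit by 4; {[5,6],[6,8]} hit by 6; {[7,9]} hit by 9; {[10,12],[12,14]} hit by 12; {[14,15]} hit by 15; {[18,21]} hit by 21.
Points: 4, 6, 9, 12, 15, 21 (6 total).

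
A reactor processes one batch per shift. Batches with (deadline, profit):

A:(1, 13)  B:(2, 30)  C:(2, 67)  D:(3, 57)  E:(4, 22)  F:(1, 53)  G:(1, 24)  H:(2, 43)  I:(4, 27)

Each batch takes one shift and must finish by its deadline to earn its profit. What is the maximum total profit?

204

Sort by profit descending; place each in the latest free slot ≤ its deadline.
Profit order: C=67 D=57 F=53 H=43 B=30 I=27 G=24 E=22 A=13
Assign: C→slot 2, D→slot 3, F→slot 1, H skipped, B skipped, I→slot 4, G skipped, E skipped, A skipped.
Slots: [1:F] [2:C] [3:D] [4:I]
Profit = 53 + 67 + 57 + 27 = 204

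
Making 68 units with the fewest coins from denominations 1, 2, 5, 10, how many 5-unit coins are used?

1

68 = 6×10 + 1×5 + 1×2 + 1×1
Count of 5: 1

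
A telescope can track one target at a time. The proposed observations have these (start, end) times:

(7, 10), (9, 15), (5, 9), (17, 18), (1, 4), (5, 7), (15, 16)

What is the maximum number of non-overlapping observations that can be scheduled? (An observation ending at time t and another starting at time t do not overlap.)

5

Sorted by end: (1,4)  (5,7)  (5,9)  (7,10)  (9,15)  (15,16)  (17,18)
take (1,4); take (5,7); skip (5,9); take (7,10); take (15,16); take (17,18).
Selected 5 observations.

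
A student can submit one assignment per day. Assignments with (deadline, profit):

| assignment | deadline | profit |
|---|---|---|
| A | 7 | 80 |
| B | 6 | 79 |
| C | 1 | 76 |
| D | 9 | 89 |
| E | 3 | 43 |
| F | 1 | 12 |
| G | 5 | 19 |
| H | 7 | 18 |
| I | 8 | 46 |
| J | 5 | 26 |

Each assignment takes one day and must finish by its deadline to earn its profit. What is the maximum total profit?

Take jobs in profit order; each goes to the latest open slot no later than its deadline.
Profit order: D=89 A=80 B=79 C=76 I=46 E=43 J=26 G=19 H=18 F=12
Assign: D→slot 9, A→slot 7, B→slot 6, C→slot 1, I→slot 8, E→slot 3, J→slot 5, G→slot 4, H→slot 2, F skipped.
Slots: [1:C] [2:H] [3:E] [4:G] [5:J] [6:B] [7:A] [8:I] [9:D]
Profit = 76 + 18 + 43 + 19 + 26 + 79 + 80 + 46 + 89 = 476

476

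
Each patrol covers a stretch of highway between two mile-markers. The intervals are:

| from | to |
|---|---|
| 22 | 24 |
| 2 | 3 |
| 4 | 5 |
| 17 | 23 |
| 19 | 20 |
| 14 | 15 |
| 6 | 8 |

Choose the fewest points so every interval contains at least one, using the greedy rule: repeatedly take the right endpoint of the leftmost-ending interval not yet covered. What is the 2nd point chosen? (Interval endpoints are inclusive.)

5

Sorted: [2,3] [4,5] [6,8] [14,15] [19,20] [17,23] [22,24]
{[2,3]} hit by 3; {[4,5]} hit by 5; {[6,8]} hit by 8; {[14,15]} hit by 15; {[19,20],[17,23]} hit by 20; {[22,24]} hit by 24.
Points: 3, 5, 8, 15, 20, 24 (6 total).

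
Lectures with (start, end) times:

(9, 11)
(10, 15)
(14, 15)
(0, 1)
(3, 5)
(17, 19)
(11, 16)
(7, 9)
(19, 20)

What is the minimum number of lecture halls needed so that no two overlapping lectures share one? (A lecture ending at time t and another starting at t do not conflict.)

3

starts: [0, 3, 7, 9, 10, 11, 14, 17, 19]
ends:   [1, 5, 9, 11, 15, 15, 16, 19, 20]
s0→1 e1→0 s3→1 e5→0 s7→1 e9→0 s9→1 s10→2 e11→1 s11→2 s14→3  — peak 3.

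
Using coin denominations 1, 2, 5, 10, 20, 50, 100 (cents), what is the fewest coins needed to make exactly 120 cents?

2

120 − 1×100→20 − 1×20→0
Total coins = 1 + 1 = 2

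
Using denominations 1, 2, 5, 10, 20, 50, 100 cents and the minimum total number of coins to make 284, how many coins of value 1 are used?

0

Greedy: take as many of the largest coin as possible, then repeat with the remainder.
284 = 2×100 + 1×50 + 1×20 + 1×10 + 2×2
Count of 1: 0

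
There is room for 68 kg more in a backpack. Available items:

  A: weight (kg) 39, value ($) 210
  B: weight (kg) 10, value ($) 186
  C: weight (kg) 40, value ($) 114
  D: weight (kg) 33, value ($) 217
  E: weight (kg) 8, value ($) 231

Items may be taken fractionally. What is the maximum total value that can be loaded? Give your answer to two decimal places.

725.54

Greedy by value/weight ratio, highest first.
Order: E (231/8=28.88) > B (186/10=18.60) > D (217/33=6.58) > A (210/39=5.38) > C (114/40=2.85)
Fill: take E (8 @ 231) → take B (10 @ 186) → take D (33 @ 217) → take 17/39 of A → 91.54; 68/68 used.
Total value = 725.54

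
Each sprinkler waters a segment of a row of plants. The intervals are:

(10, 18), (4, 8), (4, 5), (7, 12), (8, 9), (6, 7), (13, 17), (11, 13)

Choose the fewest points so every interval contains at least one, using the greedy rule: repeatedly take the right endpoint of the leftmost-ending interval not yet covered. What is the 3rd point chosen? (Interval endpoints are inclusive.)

9

Sorted: [4,5] [6,7] [4,8] [8,9] [7,12] [11,13] [13,17] [10,18]
{[4,5]} hit by 5; {[6,7],[4,8]} hit by 7; {[8,9],[7,12]} hit by 9; {[11,13],[13,17],[10,18]} hit by 13.
Points: 5, 7, 9, 13 (4 total).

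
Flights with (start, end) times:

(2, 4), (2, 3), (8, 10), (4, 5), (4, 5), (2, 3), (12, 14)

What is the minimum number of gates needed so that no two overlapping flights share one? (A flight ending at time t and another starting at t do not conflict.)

3

Count concurrent intervals with a sweep; the peak is the room count.
Events (time:±→running): 2:+→1 2:+→2 2:+→3 … peak 3.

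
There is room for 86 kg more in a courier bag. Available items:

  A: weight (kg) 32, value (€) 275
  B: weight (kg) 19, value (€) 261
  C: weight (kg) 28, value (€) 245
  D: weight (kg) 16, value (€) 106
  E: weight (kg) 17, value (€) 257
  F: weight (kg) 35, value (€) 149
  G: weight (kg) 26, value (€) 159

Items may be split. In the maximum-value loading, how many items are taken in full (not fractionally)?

3

Sort by value per unit weight and fill in that order.
Order: E (257/17=15.12) > B (261/19=13.74) > C (245/28=8.75) > A (275/32=8.59) > D (106/16=6.62) > G (159/26=6.12) > F (149/35=4.26)
Fill: take E (17 @ 257) → take B (19 @ 261) → take C (28 @ 245) → take 22/32 of A → 189.06; 86/86 used.
3 item(s) taken whole; one partial (take 22/32 of A).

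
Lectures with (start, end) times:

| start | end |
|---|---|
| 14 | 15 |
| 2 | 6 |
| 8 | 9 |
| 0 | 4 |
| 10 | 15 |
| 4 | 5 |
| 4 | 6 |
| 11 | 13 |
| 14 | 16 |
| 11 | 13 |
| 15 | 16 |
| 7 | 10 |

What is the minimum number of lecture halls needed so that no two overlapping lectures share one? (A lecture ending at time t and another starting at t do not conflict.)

3

The answer is the maximum number of intervals overlapping at any instant.
starts: [0, 2, 4, 4, 7, 8, 10, 11, 11, 14, 14, 15]
ends:   [4, 5, 6, 6, 9, 10, 13, 13, 15, 15, 16, 16]
s0→1 s2→2 e4→1 s4→2 s4→3  — peak 3.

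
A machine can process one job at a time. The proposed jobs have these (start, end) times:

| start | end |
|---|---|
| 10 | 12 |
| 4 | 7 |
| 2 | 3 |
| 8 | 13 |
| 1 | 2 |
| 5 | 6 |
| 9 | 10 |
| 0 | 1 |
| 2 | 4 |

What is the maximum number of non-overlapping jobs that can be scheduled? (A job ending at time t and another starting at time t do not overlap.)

Sort by end time and greedily take each interval whose start is ≥ the last chosen end.
By end time: (0,1), (1,2), (2,3), (2,4), (5,6), (4,7), (9,10), (10,12), (8,13).
Pick (0,1); next start ≥ 1 → (1,2); next start ≥ 2 → (2,3); next start ≥ 3 → (5,6); next start ≥ 6 → (9,10); next start ≥ 10 → (10,12).
Selected 6 jobs.

6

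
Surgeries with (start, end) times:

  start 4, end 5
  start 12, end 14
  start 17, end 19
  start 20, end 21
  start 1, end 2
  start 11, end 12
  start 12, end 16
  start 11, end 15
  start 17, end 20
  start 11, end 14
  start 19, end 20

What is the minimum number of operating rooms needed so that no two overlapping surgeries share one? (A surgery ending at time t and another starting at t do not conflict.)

4

The answer is the maximum number of intervals overlapping at any instant.
Events (time:±→running): 1:+→1 2:-→0 4:+→1 5:-→0 11:+→1 11:+→2 11:+→3 12:-→2 12:+→3 12:+→4 … peak 4.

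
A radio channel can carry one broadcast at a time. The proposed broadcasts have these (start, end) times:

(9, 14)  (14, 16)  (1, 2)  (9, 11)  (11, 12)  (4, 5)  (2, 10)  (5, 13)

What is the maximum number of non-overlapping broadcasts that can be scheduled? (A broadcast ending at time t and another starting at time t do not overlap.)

5

Sort by end time and greedily take each interval whose start is ≥ the last chosen end.
By end time: (1,2), (4,5), (2,10), (9,11), (11,12), (5,13), (9,14), (14,16).
Pick (1,2); next start ≥ 2 → (4,5); next start ≥ 5 → (9,11); next start ≥ 11 → (11,12); next start ≥ 12 → (14,16).
Selected 5 broadcasts.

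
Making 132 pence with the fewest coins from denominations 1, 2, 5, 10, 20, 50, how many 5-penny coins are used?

0

132 − 2×50→32 − 1×20→12 − 1×10→2 − 1×2→0
Count of 5: 0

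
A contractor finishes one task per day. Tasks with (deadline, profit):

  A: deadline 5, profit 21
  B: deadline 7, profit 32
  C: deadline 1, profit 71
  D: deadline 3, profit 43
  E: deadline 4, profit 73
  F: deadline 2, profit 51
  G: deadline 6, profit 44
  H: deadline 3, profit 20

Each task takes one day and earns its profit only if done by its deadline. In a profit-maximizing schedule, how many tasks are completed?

By profit: E(d4,73), C(d1,71), F(d2,51), G(d6,44), D(d3,43), B(d7,32), A(d5,21), H(d3,20)
E→slot 4; C→slot 1; F→slot 2; G→slot 6; D→slot 3; B→slot 7; A→slot 5; H skipped.
7 of 8 scheduled.

7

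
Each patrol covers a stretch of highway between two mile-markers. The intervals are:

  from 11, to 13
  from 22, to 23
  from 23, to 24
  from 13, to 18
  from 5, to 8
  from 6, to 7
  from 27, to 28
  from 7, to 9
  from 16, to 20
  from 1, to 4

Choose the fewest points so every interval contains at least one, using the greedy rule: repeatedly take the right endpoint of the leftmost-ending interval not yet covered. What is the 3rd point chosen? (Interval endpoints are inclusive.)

13

Sort by right endpoint; whenever an interval is uncovered, place a point at its right end.
By right end: [1,4]  [6,7]  [5,8]  [7,9]  [11,13]  [13,18]  [16,20]  [22,23]  [23,24]  [27,28]
[1,4] uncovered → point at 4; [6,7] uncovered → point at 7; [11,13] uncovered → point at 13; [16,20] uncovered → point at 20; [22,23] uncovered → point at 23; [27,28] uncovered → point at 28.
Points: 4, 7, 13, 20, 23, 28 (6 total).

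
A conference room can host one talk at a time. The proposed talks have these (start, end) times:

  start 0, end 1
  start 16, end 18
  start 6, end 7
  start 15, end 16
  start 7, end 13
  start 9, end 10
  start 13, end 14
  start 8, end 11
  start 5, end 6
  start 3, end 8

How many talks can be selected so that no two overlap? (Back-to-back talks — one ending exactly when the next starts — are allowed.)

7

By end time: (0,1), (5,6), (6,7), (3,8), (9,10), (8,11), (7,13), (13,14), (15,16), (16,18).
Pick (0,1); next start ≥ 1 → (5,6); next start ≥ 6 → (6,7); next start ≥ 7 → (9,10); next start ≥ 10 → (13,14); next start ≥ 14 → (15,16); next start ≥ 16 → (16,18).
Selected 7 talks.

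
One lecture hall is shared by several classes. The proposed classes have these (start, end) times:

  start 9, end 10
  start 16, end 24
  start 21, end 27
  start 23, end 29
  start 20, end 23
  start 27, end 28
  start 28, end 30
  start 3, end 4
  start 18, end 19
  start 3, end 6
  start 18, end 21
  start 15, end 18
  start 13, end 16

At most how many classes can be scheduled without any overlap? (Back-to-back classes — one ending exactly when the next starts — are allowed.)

7

By end time: (3,4), (3,6), (9,10), (13,16), (15,18), (18,19), (18,21), (20,23), (16,24), (21,27), (27,28), (23,29), (28,30).
Pick (3,4); next start ≥ 4 → (9,10); next start ≥ 10 → (13,16); next start ≥ 16 → (18,19); next start ≥ 19 → (20,23); next start ≥ 23 → (27,28); next start ≥ 28 → (28,30).
Selected 7 classes.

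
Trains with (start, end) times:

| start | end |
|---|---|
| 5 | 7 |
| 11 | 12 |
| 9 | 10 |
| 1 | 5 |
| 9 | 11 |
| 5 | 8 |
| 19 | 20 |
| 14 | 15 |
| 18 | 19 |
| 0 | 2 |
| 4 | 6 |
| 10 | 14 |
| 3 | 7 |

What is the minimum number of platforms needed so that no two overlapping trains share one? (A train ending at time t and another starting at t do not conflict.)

4

The answer is the maximum number of intervals overlapping at any instant.
starts: [0, 1, 3, 4, 5, 5, 9, 9, 10, 11, 14, 18, 19]
ends:   [2, 5, 6, 7, 7, 8, 10, 11, 12, 14, 15, 19, 20]
s0→1 s1→2 e2→1 s3→2 s4→3 e5→2 s5→3 s5→4  — peak 4.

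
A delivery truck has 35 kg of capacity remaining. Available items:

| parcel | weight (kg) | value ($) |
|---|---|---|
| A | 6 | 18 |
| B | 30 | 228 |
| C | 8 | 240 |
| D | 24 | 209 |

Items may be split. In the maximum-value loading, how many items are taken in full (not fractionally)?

2

Order: C (240/8=30.00) > D (209/24=8.71) > B (228/30=7.60) > A (18/6=3.00)
Fill: take C (8 @ 240) → take D (24 @ 209) → take 3/30 of B → 22.80; 35/35 used.
2 item(s) taken whole; one partial (take 3/30 of B).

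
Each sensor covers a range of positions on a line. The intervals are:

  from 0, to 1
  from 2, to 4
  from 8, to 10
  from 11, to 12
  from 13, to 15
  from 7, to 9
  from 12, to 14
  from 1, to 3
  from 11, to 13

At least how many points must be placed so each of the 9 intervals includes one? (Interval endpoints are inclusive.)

5

Process intervals by earliest right end; each time one isn't hit yet, stab at its right endpoint.
By right end: [0,1]  [1,3]  [2,4]  [7,9]  [8,10]  [11,12]  [11,13]  [12,14]  [13,15]
[0,1] uncovered → point at 1; [2,4] uncovered → point at 4; [7,9] uncovered → point at 9; [11,12] uncovered → point at 12; [13,15] uncovered → point at 15.
Points: 1, 4, 9, 12, 15 (5 total).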